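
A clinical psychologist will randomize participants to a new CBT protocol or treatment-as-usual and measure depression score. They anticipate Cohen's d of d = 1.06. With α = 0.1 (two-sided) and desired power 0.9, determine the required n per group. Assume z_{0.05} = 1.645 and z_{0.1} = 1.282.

For two independent groups with equal n: n = 2·((z_{α/2} + z_β) / d)².
z_{α/2} + z_β = 1.645 + 1.282 = 2.927.
n = 2 × (2.927 / 1.06)² = 2 × 2.761² = 2 × 7.62 = 15.2.
Round up to the next whole participant.

n = 16 per group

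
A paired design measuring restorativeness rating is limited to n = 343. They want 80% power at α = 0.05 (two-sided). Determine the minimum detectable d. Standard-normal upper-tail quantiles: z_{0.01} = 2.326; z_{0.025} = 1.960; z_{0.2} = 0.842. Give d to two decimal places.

For a single sample (or paired design) of n = 343: d_min = (z_{α/2} + z_β)/√n.
z-sum = 1.960 + 0.842 = 2.802.
d_min = 2.802 / √343 = 2.802 / 18.520 = 0.151.

d_min ≈ 0.15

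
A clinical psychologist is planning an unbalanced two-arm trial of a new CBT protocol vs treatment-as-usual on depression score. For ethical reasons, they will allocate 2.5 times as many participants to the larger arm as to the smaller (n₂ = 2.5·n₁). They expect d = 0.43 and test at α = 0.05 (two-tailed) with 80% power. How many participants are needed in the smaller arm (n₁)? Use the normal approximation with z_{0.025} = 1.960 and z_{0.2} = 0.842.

n₁ = 60

With allocation ratio k = n₂/n₁ = 2.5, Var(x̄₁−x̄₂) = σ²(1/n₁ + 1/(k·n₁)) = σ²·(k+1)/(k·n₁).
So n₁ = (1 + 1/k)·((z_{α/2} + z_β)/d)² = 1.400 × (2.802/0.43)².
n₁ = 1.400 × 42.46 = 59.4.
Round up: n₁ = 60, giving n₂ = 2.5 × 60 = 150.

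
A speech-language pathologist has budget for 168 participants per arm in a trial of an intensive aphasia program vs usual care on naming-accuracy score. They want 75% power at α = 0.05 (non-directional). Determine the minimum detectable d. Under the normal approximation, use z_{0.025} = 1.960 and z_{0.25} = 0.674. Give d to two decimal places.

d_min ≈ 0.29

For two independent groups of n = 168 each: d_min = (z_{α/2} + z_β)·√(2/n).
z-sum = 1.960 + 0.674 = 2.634.
d_min = 2.634 × √(2/168) = 2.634 × 0.1091 = 0.287.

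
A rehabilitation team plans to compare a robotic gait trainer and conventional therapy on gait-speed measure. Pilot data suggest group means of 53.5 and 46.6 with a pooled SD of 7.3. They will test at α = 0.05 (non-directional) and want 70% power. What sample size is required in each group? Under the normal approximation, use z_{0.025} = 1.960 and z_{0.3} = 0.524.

n = 14 per group

Cohen's d = |M₁ − M₂| / SD_pooled = |53.5 − 46.6| / 7.3 = 6.9 / 7.3 = 0.945.
For two independent groups with equal n: n = 2·((z_{α/2} + z_β) / d)².
z_{α/2} + z_β = 1.960 + 0.524 = 2.484.
n = 2 × (2.484 / 0.945)² = 2 × 2.629² = 2 × 6.91 = 13.8.
Round up to the next whole participant.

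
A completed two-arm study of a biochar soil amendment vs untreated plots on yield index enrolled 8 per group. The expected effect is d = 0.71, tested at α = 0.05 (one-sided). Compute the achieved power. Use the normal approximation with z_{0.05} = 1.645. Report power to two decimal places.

For two equal groups, power = Φ(d·√(n/2) − z_{α}).
d·√(n/2) = 0.71 × √(8/2) = 0.71 × 2.000 = 1.420.
z_β = 1.420 − 1.645 = -0.225.
Power = Φ(-0.225) = 0.411.

power ≈ 0.41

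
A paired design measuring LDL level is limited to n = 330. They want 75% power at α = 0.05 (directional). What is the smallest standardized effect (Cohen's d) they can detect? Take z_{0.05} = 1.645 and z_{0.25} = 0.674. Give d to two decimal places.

d_min ≈ 0.13

For a single sample (or paired design) of n = 330: d_min = (z_{α} + z_β)/√n.
z-sum = 1.645 + 0.674 = 2.319.
d_min = 2.319 / √330 = 2.319 / 18.166 = 0.128.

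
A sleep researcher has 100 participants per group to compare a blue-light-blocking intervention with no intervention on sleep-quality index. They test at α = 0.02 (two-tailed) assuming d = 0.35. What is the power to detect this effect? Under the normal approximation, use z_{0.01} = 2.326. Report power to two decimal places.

For two equal groups, power = Φ(d·√(n/2) − z_{α/2}).
d·√(n/2) = 0.35 × √(100/2) = 0.35 × 7.071 = 2.475.
z_β = 2.475 − 2.326 = 0.149.
Power = Φ(0.149) = 0.559.

power ≈ 0.56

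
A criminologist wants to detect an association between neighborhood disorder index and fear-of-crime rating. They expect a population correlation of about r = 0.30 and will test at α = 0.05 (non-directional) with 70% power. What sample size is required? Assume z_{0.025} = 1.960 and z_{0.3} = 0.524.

Fisher's z: C = ½·ln((1+r)/(1−r)) = ½·ln(1.8571) = 0.3095.
n = ((z_{α/2} + z_β)/C)² + 3.
(1.960 + 0.524) / 0.3095 = 2.484 / 0.3095 = 8.026.
n = 8.026² + 3 = 64.41 + 3 = 67.4.
Round up.

n = 68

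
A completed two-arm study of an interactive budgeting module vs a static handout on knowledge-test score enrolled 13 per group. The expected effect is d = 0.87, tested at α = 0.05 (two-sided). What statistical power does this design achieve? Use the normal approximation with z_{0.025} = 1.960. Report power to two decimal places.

For two equal groups, power = Φ(d·√(n/2) − z_{α/2}).
d·√(n/2) = 0.87 × √(13/2) = 0.87 × 2.550 = 2.218.
z_β = 2.218 − 1.960 = 0.258.
Power = Φ(0.258) = 0.602.

power ≈ 0.60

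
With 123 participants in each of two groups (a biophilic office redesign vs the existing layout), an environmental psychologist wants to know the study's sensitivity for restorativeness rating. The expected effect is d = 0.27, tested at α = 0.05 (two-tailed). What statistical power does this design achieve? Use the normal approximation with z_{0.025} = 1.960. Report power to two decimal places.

For two equal groups, power = Φ(d·√(n/2) − z_{α/2}).
d·√(n/2) = 0.27 × √(123/2) = 0.27 × 7.842 = 2.117.
z_β = 2.117 − 1.960 = 0.157.
Power = Φ(0.157) = 0.563.

power ≈ 0.56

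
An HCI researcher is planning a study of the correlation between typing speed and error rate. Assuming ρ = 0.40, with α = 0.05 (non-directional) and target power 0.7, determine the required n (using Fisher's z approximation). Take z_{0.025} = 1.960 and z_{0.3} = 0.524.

n = 38

Fisher's z: C = ½·ln((1+r)/(1−r)) = ½·ln(2.3333) = 0.4236.
n = ((z_{α/2} + z_β)/C)² + 3.
(1.960 + 0.524) / 0.4236 = 2.484 / 0.4236 = 5.864.
n = 5.864² + 3 = 34.39 + 3 = 37.4.
Round up.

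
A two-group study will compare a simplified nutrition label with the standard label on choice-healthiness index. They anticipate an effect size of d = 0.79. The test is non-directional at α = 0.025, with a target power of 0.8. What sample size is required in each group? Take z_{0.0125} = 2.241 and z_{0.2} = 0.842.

For two independent groups with equal n: n = 2·((z_{α/2} + z_β) / d)².
z_{α/2} + z_β = 2.241 + 0.842 = 3.083.
n = 2 × (3.083 / 0.79)² = 2 × 3.903² = 2 × 15.23 = 30.5.
Round up to the next whole participant.

n = 31 per group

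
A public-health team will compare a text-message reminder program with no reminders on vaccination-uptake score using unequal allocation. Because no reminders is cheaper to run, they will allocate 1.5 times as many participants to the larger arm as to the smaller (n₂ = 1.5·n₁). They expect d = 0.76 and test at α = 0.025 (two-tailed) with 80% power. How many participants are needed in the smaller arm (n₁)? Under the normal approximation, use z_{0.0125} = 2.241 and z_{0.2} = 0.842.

With allocation ratio k = n₂/n₁ = 1.5, Var(x̄₁−x̄₂) = σ²(1/n₁ + 1/(k·n₁)) = σ²·(k+1)/(k·n₁).
So n₁ = (1 + 1/k)·((z_{α/2} + z_β)/d)² = 1.667 × (3.083/0.76)².
n₁ = 1.667 × 16.46 = 27.4.
Round up: n₁ = 28, giving n₂ = 1.5 × 28 = 42.

n₁ = 28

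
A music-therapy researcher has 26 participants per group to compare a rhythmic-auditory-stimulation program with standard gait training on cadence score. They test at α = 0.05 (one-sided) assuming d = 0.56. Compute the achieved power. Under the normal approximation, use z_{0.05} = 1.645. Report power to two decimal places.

For two equal groups, power = Φ(d·√(n/2) − z_{α}).
d·√(n/2) = 0.56 × √(26/2) = 0.56 × 3.606 = 2.019.
z_β = 2.019 − 1.645 = 0.374.
Power = Φ(0.374) = 0.646.

power ≈ 0.65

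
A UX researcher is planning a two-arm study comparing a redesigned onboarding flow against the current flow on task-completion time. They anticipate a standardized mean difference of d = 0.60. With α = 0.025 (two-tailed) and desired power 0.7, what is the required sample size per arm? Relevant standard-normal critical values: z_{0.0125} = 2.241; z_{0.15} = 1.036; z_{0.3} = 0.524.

For two independent groups with equal n: n = 2·((z_{α/2} + z_β) / d)².
z_{α/2} + z_β = 2.241 + 0.524 = 2.765.
n = 2 × (2.765 / 0.60)² = 2 × 4.608² = 2 × 21.24 = 42.5.
Round up to the next whole participant.

n = 43 per group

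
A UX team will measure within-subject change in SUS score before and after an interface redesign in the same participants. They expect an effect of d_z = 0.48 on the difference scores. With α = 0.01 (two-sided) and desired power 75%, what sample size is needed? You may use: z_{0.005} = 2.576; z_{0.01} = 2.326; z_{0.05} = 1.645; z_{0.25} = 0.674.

For a paired (one-sample on differences) test: n = ((z_{α/2} + z_β) / d)².
z_{α/2} + z_β = 2.576 + 0.674 = 3.250.
n = (3.250 / 0.48)² = 6.771² = 45.84.
Round up.

n = 46 pairs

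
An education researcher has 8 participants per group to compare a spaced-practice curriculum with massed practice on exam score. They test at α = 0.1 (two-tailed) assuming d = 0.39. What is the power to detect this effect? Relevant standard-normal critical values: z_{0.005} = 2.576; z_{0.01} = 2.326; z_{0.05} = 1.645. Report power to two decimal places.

power ≈ 0.19

For two equal groups, power = Φ(d·√(n/2) − z_{α/2}).
d·√(n/2) = 0.39 × √(8/2) = 0.39 × 2.000 = 0.780.
z_β = 0.780 − 1.645 = -0.865.
Power = Φ(-0.865) = 0.194.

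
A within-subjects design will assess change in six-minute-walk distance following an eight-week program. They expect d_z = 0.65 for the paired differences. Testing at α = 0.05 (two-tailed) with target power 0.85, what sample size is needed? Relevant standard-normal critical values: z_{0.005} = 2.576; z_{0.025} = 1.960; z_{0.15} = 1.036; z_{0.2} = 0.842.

For a paired (one-sample on differences) test: n = ((z_{α/2} + z_β) / d)².
z_{α/2} + z_β = 1.960 + 1.036 = 2.996.
n = (2.996 / 0.65)² = 4.609² = 21.25.
Round up.

n = 22 pairs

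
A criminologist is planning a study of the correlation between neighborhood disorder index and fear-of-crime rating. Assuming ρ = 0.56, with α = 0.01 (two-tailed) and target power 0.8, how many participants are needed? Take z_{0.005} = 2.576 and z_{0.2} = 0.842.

Fisher's z: C = ½·ln((1+r)/(1−r)) = ½·ln(3.5455) = 0.6328.
n = ((z_{α/2} + z_β)/C)² + 3.
(2.576 + 0.842) / 0.6328 = 3.418 / 0.6328 = 5.401.
n = 5.401² + 3 = 29.18 + 3 = 32.2.
Round up.

n = 33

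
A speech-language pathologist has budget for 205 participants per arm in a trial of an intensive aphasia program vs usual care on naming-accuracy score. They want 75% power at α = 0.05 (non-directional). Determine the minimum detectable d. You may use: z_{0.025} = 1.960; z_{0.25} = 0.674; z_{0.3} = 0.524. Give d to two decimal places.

d_min ≈ 0.26

For two independent groups of n = 205 each: d_min = (z_{α/2} + z_β)·√(2/n).
z-sum = 1.960 + 0.674 = 2.634.
d_min = 2.634 × √(2/205) = 2.634 × 0.0988 = 0.260.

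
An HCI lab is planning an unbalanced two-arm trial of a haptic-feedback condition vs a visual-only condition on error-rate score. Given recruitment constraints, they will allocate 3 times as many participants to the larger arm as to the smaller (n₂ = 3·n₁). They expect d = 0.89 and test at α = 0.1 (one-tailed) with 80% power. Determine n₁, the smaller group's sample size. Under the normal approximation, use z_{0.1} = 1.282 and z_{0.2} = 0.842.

n₁ = 8

With allocation ratio k = n₂/n₁ = 3, Var(x̄₁−x̄₂) = σ²(1/n₁ + 1/(k·n₁)) = σ²·(k+1)/(k·n₁).
So n₁ = (1 + 1/k)·((z_{α} + z_β)/d)² = 1.333 × (2.124/0.89)².
n₁ = 1.333 × 5.70 = 7.6.
Round up: n₁ = 8, giving n₂ = 3 × 8 = 24.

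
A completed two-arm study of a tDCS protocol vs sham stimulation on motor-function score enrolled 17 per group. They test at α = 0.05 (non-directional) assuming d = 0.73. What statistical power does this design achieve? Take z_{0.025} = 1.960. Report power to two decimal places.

power ≈ 0.57

For two equal groups, power = Φ(d·√(n/2) − z_{α/2}).
d·√(n/2) = 0.73 × √(17/2) = 0.73 × 2.915 = 2.128.
z_β = 2.128 − 1.960 = 0.168.
Power = Φ(0.168) = 0.567.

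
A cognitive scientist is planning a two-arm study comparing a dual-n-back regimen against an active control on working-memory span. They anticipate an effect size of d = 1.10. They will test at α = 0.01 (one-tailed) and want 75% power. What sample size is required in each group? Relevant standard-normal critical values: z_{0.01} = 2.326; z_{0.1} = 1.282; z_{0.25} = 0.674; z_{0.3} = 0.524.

For two independent groups with equal n: n = 2·((z_{α} + z_β) / d)².
z_{α} + z_β = 2.326 + 0.674 = 3.000.
n = 2 × (3.000 / 1.10)² = 2 × 2.727² = 2 × 7.44 = 14.9.
Round up to the next whole participant.

n = 15 per group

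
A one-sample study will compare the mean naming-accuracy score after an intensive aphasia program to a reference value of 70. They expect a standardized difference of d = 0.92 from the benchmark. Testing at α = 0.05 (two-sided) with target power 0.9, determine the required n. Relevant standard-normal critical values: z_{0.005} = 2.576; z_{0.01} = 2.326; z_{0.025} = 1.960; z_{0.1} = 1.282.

n = 13

For a one-sample test: n = ((z_{α/2} + z_β) / d)².
z_{α/2} + z_β = 1.960 + 1.282 = 3.242.
n = (3.242 / 0.92)² = 3.524² = 12.42.
Round up.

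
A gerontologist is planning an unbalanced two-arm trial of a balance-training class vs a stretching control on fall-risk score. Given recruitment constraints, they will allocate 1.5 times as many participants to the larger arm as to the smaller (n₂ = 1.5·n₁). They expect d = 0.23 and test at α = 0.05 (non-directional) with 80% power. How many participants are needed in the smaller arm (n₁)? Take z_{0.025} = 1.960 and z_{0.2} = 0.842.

With allocation ratio k = n₂/n₁ = 1.5, Var(x̄₁−x̄₂) = σ²(1/n₁ + 1/(k·n₁)) = σ²·(k+1)/(k·n₁).
So n₁ = (1 + 1/k)·((z_{α/2} + z_β)/d)² = 1.667 × (2.802/0.23)².
n₁ = 1.667 × 148.42 = 247.4.
Round up: n₁ = 248, giving n₂ = 1.5 × 248 = 372.

n₁ = 248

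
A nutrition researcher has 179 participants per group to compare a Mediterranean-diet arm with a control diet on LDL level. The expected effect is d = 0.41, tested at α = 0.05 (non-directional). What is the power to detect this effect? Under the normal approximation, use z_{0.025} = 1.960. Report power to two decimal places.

For two equal groups, power = Φ(d·√(n/2) − z_{α/2}).
d·√(n/2) = 0.41 × √(179/2) = 0.41 × 9.460 = 3.879.
z_β = 3.879 − 1.960 = 1.919.
Power = Φ(1.919) = 0.972.

power ≈ 0.97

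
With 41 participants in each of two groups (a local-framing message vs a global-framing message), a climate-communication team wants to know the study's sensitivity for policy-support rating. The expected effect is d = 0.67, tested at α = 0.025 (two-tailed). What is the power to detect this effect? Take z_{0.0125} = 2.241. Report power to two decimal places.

power ≈ 0.79

For two equal groups, power = Φ(d·√(n/2) − z_{α/2}).
d·√(n/2) = 0.67 × √(41/2) = 0.67 × 4.528 = 3.034.
z_β = 3.034 − 2.241 = 0.793.
Power = Φ(0.793) = 0.786.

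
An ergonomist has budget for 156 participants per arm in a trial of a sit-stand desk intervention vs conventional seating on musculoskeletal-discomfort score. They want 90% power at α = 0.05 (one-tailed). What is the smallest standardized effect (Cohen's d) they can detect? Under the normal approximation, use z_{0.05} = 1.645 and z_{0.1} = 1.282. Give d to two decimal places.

d_min ≈ 0.33

For two independent groups of n = 156 each: d_min = (z_{α} + z_β)·√(2/n).
z-sum = 1.645 + 1.282 = 2.927.
d_min = 2.927 × √(2/156) = 2.927 × 0.1132 = 0.331.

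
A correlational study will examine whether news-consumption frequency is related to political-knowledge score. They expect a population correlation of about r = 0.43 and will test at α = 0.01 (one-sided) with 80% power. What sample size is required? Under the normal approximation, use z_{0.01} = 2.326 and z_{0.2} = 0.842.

n = 51

Fisher's z: C = ½·ln((1+r)/(1−r)) = ½·ln(2.5088) = 0.4599.
n = ((z_{α} + z_β)/C)² + 3.
(2.326 + 0.842) / 0.4599 = 3.168 / 0.4599 = 6.888.
n = 6.888² + 3 = 47.45 + 3 = 50.5.
Round up.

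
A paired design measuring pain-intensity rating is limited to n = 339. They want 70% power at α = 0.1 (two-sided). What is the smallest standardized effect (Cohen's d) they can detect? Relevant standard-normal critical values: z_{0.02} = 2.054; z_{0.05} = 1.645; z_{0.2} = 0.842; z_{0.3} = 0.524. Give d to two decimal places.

d_min ≈ 0.12

For a single sample (or paired design) of n = 339: d_min = (z_{α/2} + z_β)/√n.
z-sum = 1.645 + 0.524 = 2.169.
d_min = 2.169 / √339 = 2.169 / 18.412 = 0.118.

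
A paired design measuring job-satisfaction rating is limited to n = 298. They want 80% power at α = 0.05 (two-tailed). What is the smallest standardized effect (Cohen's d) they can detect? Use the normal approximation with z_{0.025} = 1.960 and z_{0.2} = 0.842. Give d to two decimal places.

d_min ≈ 0.16

For a single sample (or paired design) of n = 298: d_min = (z_{α/2} + z_β)/√n.
z-sum = 1.960 + 0.842 = 2.802.
d_min = 2.802 / √298 = 2.802 / 17.263 = 0.162.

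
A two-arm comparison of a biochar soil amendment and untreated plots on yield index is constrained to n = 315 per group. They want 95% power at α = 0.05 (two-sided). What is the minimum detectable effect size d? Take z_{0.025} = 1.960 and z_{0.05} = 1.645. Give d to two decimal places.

For two independent groups of n = 315 each: d_min = (z_{α/2} + z_β)·√(2/n).
z-sum = 1.960 + 1.645 = 3.605.
d_min = 3.605 × √(2/315) = 3.605 × 0.0797 = 0.287.

d_min ≈ 0.29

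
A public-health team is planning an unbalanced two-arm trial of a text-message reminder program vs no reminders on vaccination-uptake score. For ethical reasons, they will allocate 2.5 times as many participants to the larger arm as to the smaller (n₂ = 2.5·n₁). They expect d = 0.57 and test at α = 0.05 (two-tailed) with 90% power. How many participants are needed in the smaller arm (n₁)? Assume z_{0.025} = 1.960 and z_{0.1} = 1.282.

n₁ = 46

With allocation ratio k = n₂/n₁ = 2.5, Var(x̄₁−x̄₂) = σ²(1/n₁ + 1/(k·n₁)) = σ²·(k+1)/(k·n₁).
So n₁ = (1 + 1/k)·((z_{α/2} + z_β)/d)² = 1.400 × (3.242/0.57)².
n₁ = 1.400 × 32.35 = 45.3.
Round up: n₁ = 46, giving n₂ = 2.5 × 46 = 115.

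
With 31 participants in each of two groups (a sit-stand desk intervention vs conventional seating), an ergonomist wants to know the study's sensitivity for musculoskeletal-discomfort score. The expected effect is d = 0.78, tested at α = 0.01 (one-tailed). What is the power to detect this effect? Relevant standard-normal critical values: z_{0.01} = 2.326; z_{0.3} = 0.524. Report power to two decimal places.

power ≈ 0.77

For two equal groups, power = Φ(d·√(n/2) − z_{α}).
d·√(n/2) = 0.78 × √(31/2) = 0.78 × 3.937 = 3.071.
z_β = 3.071 − 2.326 = 0.745.
Power = Φ(0.745) = 0.772.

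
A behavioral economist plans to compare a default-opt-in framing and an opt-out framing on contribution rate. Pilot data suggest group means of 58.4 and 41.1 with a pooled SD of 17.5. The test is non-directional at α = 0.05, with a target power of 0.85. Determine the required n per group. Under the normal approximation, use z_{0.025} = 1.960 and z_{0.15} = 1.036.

n = 19 per group

Cohen's d = |M₁ − M₂| / SD_pooled = |58.4 − 41.1| / 17.5 = 17.3 / 17.5 = 0.989.
For two independent groups with equal n: n = 2·((z_{α/2} + z_β) / d)².
z_{α/2} + z_β = 1.960 + 1.036 = 2.996.
n = 2 × (2.996 / 0.989)² = 2 × 3.029² = 2 × 9.18 = 18.4.
Round up to the next whole participant.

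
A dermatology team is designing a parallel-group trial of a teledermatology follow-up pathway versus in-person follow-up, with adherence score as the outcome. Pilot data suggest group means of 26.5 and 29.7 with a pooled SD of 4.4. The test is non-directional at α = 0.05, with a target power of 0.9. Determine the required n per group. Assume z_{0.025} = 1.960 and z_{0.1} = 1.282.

Cohen's d = |M₁ − M₂| / SD_pooled = |26.5 − 29.7| / 4.4 = 3.2 / 4.4 = 0.727.
For two independent groups with equal n: n = 2·((z_{α/2} + z_β) / d)².
z_{α/2} + z_β = 1.960 + 1.282 = 3.242.
n = 2 × (3.242 / 0.727)² = 2 × 4.459² = 2 × 19.89 = 39.8.
Round up to the next whole participant.

n = 40 per group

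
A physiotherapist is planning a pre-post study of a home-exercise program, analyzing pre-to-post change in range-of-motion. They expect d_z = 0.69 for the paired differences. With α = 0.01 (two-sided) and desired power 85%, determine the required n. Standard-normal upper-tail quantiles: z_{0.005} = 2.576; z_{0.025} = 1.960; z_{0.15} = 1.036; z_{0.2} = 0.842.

n = 28 pairs

For a paired (one-sample on differences) test: n = ((z_{α/2} + z_β) / d)².
z_{α/2} + z_β = 2.576 + 1.036 = 3.612.
n = (3.612 / 0.69)² = 5.235² = 27.40.
Round up.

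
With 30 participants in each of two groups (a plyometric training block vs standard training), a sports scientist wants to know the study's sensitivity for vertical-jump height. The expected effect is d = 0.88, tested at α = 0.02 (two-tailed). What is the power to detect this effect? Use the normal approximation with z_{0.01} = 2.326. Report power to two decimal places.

For two equal groups, power = Φ(d·√(n/2) − z_{α/2}).
d·√(n/2) = 0.88 × √(30/2) = 0.88 × 3.873 = 3.408.
z_β = 3.408 − 2.326 = 1.082.
Power = Φ(1.082) = 0.860.

power ≈ 0.86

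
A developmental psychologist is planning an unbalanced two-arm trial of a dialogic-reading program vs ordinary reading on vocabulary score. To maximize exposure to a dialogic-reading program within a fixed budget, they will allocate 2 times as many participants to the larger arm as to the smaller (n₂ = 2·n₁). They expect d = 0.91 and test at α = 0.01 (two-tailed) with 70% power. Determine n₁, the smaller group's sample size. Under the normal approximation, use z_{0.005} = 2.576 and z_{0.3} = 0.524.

With allocation ratio k = n₂/n₁ = 2, Var(x̄₁−x̄₂) = σ²(1/n₁ + 1/(k·n₁)) = σ²·(k+1)/(k·n₁).
So n₁ = (1 + 1/k)·((z_{α/2} + z_β)/d)² = 1.500 × (3.100/0.91)².
n₁ = 1.500 × 11.60 = 17.4.
Round up: n₁ = 18, giving n₂ = 2 × 18 = 36.

n₁ = 18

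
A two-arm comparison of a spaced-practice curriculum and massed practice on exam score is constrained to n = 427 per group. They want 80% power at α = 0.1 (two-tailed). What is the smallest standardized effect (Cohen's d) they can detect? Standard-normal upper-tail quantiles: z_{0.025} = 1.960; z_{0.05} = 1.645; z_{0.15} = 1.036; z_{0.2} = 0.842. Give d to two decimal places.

d_min ≈ 0.17

For two independent groups of n = 427 each: d_min = (z_{α/2} + z_β)·√(2/n).
z-sum = 1.645 + 0.842 = 2.487.
d_min = 2.487 × √(2/427) = 2.487 × 0.0684 = 0.170.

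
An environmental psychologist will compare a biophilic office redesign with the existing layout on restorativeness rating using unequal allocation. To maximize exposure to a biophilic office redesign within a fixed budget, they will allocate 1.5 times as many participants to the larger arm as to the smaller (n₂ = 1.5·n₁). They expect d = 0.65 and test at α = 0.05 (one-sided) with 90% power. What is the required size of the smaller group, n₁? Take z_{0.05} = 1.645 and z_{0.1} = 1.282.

n₁ = 34

With allocation ratio k = n₂/n₁ = 1.5, Var(x̄₁−x̄₂) = σ²(1/n₁ + 1/(k·n₁)) = σ²·(k+1)/(k·n₁).
So n₁ = (1 + 1/k)·((z_{α} + z_β)/d)² = 1.667 × (2.927/0.65)².
n₁ = 1.667 × 20.28 = 33.8.
Round up: n₁ = 34, giving n₂ = 1.5 × 34 = 51.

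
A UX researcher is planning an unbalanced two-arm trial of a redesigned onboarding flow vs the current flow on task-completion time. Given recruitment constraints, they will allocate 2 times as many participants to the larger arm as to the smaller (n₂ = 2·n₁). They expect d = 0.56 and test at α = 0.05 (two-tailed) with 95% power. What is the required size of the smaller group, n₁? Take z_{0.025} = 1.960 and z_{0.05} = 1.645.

n₁ = 63

With allocation ratio k = n₂/n₁ = 2, Var(x̄₁−x̄₂) = σ²(1/n₁ + 1/(k·n₁)) = σ²·(k+1)/(k·n₁).
So n₁ = (1 + 1/k)·((z_{α/2} + z_β)/d)² = 1.500 × (3.605/0.56)².
n₁ = 1.500 × 41.44 = 62.2.
Round up: n₁ = 63, giving n₂ = 2 × 63 = 126.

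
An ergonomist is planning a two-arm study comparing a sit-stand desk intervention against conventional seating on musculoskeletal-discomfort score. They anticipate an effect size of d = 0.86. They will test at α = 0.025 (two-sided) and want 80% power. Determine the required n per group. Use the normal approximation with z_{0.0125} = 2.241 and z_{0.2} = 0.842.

n = 26 per group

For two independent groups with equal n: n = 2·((z_{α/2} + z_β) / d)².
z_{α/2} + z_β = 2.241 + 0.842 = 3.083.
n = 2 × (3.083 / 0.86)² = 2 × 3.585² = 2 × 12.85 = 25.7.
Round up to the next whole participant.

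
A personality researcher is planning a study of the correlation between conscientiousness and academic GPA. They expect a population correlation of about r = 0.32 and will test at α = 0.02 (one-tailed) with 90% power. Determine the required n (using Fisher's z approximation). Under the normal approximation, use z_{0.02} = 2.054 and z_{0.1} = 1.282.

Fisher's z: C = ½·ln((1+r)/(1−r)) = ½·ln(1.9412) = 0.3316.
n = ((z_{α} + z_β)/C)² + 3.
(2.054 + 1.282) / 0.3316 = 3.336 / 0.3316 = 10.060.
n = 10.060² + 3 = 101.21 + 3 = 104.2.
Round up.

n = 105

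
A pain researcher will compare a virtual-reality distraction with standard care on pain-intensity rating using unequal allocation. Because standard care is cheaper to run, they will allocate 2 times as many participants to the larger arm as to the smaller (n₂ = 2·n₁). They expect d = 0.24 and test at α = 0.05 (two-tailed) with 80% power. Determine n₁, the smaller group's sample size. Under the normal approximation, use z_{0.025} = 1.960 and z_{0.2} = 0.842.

n₁ = 205

With allocation ratio k = n₂/n₁ = 2, Var(x̄₁−x̄₂) = σ²(1/n₁ + 1/(k·n₁)) = σ²·(k+1)/(k·n₁).
So n₁ = (1 + 1/k)·((z_{α/2} + z_β)/d)² = 1.500 × (2.802/0.24)².
n₁ = 1.500 × 136.31 = 204.5.
Round up: n₁ = 205, giving n₂ = 2 × 205 = 410.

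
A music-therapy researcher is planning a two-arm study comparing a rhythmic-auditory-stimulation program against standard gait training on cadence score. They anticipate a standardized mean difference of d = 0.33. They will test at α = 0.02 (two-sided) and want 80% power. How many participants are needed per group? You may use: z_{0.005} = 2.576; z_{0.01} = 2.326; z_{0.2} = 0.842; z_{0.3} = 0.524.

For two independent groups with equal n: n = 2·((z_{α/2} + z_β) / d)².
z_{α/2} + z_β = 2.326 + 0.842 = 3.168.
n = 2 × (3.168 / 0.33)² = 2 × 9.600² = 2 × 92.16 = 184.3.
Round up to the next whole participant.

n = 185 per group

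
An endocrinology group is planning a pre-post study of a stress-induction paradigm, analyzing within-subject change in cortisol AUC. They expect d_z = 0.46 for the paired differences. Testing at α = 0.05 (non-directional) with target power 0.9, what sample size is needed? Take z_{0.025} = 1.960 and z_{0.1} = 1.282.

For a paired (one-sample on differences) test: n = ((z_{α/2} + z_β) / d)².
z_{α/2} + z_β = 1.960 + 1.282 = 3.242.
n = (3.242 / 0.46)² = 7.048² = 49.67.
Round up.

n = 50 pairs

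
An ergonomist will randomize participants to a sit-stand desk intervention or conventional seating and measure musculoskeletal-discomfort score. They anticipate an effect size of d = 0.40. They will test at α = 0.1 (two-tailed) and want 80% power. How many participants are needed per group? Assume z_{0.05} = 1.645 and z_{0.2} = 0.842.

n = 78 per group

For two independent groups with equal n: n = 2·((z_{α/2} + z_β) / d)².
z_{α/2} + z_β = 1.645 + 0.842 = 2.487.
n = 2 × (2.487 / 0.40)² = 2 × 6.218² = 2 × 38.66 = 77.3.
Round up to the next whole participant.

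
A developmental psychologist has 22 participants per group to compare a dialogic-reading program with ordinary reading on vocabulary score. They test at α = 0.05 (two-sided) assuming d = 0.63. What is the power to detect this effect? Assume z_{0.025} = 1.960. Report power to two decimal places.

power ≈ 0.55

For two equal groups, power = Φ(d·√(n/2) − z_{α/2}).
d·√(n/2) = 0.63 × √(22/2) = 0.63 × 3.317 = 2.089.
z_β = 2.089 − 1.960 = 0.129.
Power = Φ(0.129) = 0.552.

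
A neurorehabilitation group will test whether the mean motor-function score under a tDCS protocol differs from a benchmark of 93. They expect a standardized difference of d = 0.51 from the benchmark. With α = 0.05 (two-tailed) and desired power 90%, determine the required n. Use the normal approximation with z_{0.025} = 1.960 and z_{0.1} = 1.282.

For a one-sample test: n = ((z_{α/2} + z_β) / d)².
z_{α/2} + z_β = 1.960 + 1.282 = 3.242.
n = (3.242 / 0.51)² = 6.357² = 40.41.
Round up.

n = 41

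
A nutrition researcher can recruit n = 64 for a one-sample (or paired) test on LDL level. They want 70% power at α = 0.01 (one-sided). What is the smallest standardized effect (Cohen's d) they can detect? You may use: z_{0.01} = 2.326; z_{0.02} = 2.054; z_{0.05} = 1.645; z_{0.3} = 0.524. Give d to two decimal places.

For a single sample (or paired design) of n = 64: d_min = (z_{α} + z_β)/√n.
z-sum = 2.326 + 0.524 = 2.850.
d_min = 2.850 / √64 = 2.850 / 8.000 = 0.356.

d_min ≈ 0.36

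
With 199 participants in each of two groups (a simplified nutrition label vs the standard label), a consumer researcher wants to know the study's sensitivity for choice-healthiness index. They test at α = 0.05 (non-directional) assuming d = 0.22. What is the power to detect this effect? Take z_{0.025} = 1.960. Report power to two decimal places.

For two equal groups, power = Φ(d·√(n/2) − z_{α/2}).
d·√(n/2) = 0.22 × √(199/2) = 0.22 × 9.975 = 2.194.
z_β = 2.194 − 1.960 = 0.234.
Power = Φ(0.234) = 0.593.

power ≈ 0.59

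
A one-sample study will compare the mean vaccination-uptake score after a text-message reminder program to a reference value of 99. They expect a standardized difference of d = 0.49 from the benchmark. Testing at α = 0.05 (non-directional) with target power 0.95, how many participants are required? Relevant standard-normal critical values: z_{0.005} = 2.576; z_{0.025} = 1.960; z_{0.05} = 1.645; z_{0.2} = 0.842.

For a one-sample test: n = ((z_{α/2} + z_β) / d)².
z_{α/2} + z_β = 1.960 + 1.645 = 3.605.
n = (3.605 / 0.49)² = 7.357² = 54.13.
Round up.

n = 55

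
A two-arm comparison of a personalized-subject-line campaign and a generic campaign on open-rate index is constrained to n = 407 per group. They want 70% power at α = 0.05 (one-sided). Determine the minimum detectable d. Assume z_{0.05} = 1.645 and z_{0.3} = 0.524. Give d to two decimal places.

For two independent groups of n = 407 each: d_min = (z_{α} + z_β)·√(2/n).
z-sum = 1.645 + 0.524 = 2.169.
d_min = 2.169 × √(2/407) = 2.169 × 0.0701 = 0.152.

d_min ≈ 0.15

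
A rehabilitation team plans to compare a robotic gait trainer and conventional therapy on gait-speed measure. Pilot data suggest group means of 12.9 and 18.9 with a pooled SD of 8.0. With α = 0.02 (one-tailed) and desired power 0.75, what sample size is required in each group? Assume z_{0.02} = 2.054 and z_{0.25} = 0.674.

Cohen's d = |M₁ − M₂| / SD_pooled = |12.9 − 18.9| / 8.0 = 6.0 / 8.0 = 0.750.
For two independent groups with equal n: n = 2·((z_{α} + z_β) / d)².
z_{α} + z_β = 2.054 + 0.674 = 2.728.
n = 2 × (2.728 / 0.750)² = 2 × 3.637² = 2 × 13.23 = 26.5.
Round up to the next whole participant.

n = 27 per group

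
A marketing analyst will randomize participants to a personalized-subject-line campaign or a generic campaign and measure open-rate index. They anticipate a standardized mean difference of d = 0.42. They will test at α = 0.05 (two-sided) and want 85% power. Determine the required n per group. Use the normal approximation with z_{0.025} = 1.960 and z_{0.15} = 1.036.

n = 102 per group

For two independent groups with equal n: n = 2·((z_{α/2} + z_β) / d)².
z_{α/2} + z_β = 1.960 + 1.036 = 2.996.
n = 2 × (2.996 / 0.42)² = 2 × 7.133² = 2 × 50.88 = 101.8.
Round up to the next whole participant.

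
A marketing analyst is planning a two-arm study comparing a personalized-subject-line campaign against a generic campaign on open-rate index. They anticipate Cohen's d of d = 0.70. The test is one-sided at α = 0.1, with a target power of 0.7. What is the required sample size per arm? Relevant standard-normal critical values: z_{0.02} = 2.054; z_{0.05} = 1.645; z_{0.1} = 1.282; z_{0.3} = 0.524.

n = 14 per group

For two independent groups with equal n: n = 2·((z_{α} + z_β) / d)².
z_{α} + z_β = 1.282 + 0.524 = 1.806.
n = 2 × (1.806 / 0.70)² = 2 × 2.580² = 2 × 6.66 = 13.3.
Round up to the next whole participant.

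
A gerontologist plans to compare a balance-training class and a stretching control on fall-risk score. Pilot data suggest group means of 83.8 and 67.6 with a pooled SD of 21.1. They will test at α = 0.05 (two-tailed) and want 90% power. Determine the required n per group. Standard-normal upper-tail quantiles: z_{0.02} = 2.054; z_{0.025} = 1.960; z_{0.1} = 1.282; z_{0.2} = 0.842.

n = 36 per group

Cohen's d = |M₁ − M₂| / SD_pooled = |83.8 − 67.6| / 21.1 = 16.2 / 21.1 = 0.768.
For two independent groups with equal n: n = 2·((z_{α/2} + z_β) / d)².
z_{α/2} + z_β = 1.960 + 1.282 = 3.242.
n = 2 × (3.242 / 0.768)² = 2 × 4.221² = 2 × 17.82 = 35.6.
Round up to the next whole participant.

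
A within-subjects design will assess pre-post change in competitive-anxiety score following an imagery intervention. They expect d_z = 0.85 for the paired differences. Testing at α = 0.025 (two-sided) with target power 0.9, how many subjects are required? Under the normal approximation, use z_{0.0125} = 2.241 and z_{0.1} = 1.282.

n = 18 pairs

For a paired (one-sample on differences) test: n = ((z_{α/2} + z_β) / d)².
z_{α/2} + z_β = 2.241 + 1.282 = 3.523.
n = (3.523 / 0.85)² = 4.145² = 17.18.
Round up.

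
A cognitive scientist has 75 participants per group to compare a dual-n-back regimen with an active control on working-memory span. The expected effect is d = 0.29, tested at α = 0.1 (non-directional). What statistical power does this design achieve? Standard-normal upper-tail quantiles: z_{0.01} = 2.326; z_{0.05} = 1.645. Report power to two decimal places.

For two equal groups, power = Φ(d·√(n/2) − z_{α/2}).
d·√(n/2) = 0.29 × √(75/2) = 0.29 × 6.124 = 1.776.
z_β = 1.776 − 1.645 = 0.131.
Power = Φ(0.131) = 0.552.

power ≈ 0.55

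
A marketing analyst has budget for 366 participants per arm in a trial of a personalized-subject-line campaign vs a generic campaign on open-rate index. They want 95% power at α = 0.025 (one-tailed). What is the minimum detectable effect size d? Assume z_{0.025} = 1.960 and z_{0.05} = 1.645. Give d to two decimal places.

For two independent groups of n = 366 each: d_min = (z_{α} + z_β)·√(2/n).
z-sum = 1.960 + 1.645 = 3.605.
d_min = 3.605 × √(2/366) = 3.605 × 0.0739 = 0.266.

d_min ≈ 0.27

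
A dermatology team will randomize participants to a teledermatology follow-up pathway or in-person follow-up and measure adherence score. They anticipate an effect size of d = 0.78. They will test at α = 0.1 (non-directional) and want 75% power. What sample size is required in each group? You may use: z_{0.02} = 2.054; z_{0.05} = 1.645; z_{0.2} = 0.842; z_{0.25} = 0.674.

n = 18 per group

For two independent groups with equal n: n = 2·((z_{α/2} + z_β) / d)².
z_{α/2} + z_β = 1.645 + 0.674 = 2.319.
n = 2 × (2.319 / 0.78)² = 2 × 2.973² = 2 × 8.84 = 17.7.
Round up to the next whole participant.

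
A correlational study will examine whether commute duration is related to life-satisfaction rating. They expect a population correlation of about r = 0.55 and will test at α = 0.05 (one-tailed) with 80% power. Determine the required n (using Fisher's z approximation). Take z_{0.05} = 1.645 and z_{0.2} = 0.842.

n = 20

Fisher's z: C = ½·ln((1+r)/(1−r)) = ½·ln(3.4444) = 0.6184.
n = ((z_{α} + z_β)/C)² + 3.
(1.645 + 0.842) / 0.6184 = 2.487 / 0.6184 = 4.022.
n = 4.022² + 3 = 16.17 + 3 = 19.2.
Round up.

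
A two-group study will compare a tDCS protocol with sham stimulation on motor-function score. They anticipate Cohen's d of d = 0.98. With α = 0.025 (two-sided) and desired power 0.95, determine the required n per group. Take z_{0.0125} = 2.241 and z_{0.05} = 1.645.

n = 32 per group

For two independent groups with equal n: n = 2·((z_{α/2} + z_β) / d)².
z_{α/2} + z_β = 2.241 + 1.645 = 3.886.
n = 2 × (3.886 / 0.98)² = 2 × 3.965² = 2 × 15.72 = 31.4.
Round up to the next whole participant.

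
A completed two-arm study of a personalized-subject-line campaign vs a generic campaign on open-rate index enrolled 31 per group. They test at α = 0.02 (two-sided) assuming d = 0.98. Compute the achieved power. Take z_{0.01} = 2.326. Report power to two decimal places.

For two equal groups, power = Φ(d·√(n/2) − z_{α/2}).
d·√(n/2) = 0.98 × √(31/2) = 0.98 × 3.937 = 3.858.
z_β = 3.858 − 2.326 = 1.532.
Power = Φ(1.532) = 0.937.

power ≈ 0.94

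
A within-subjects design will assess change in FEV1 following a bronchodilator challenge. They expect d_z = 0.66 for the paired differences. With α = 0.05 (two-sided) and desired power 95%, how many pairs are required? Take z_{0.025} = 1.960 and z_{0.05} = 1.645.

For a paired (one-sample on differences) test: n = ((z_{α/2} + z_β) / d)².
z_{α/2} + z_β = 1.960 + 1.645 = 3.605.
n = (3.605 / 0.66)² = 5.462² = 29.83.
Round up.

n = 30 pairs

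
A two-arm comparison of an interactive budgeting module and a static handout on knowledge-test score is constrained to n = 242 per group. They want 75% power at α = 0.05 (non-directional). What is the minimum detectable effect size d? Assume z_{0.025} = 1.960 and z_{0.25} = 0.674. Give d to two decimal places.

For two independent groups of n = 242 each: d_min = (z_{α/2} + z_β)·√(2/n).
z-sum = 1.960 + 0.674 = 2.634.
d_min = 2.634 × √(2/242) = 2.634 × 0.0909 = 0.239.

d_min ≈ 0.24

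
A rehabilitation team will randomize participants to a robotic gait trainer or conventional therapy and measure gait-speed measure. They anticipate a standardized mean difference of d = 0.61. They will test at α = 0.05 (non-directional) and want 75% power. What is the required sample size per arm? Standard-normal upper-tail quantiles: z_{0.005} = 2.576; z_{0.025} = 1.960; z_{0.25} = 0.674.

n = 38 per group

For two independent groups with equal n: n = 2·((z_{α/2} + z_β) / d)².
z_{α/2} + z_β = 1.960 + 0.674 = 2.634.
n = 2 × (2.634 / 0.61)² = 2 × 4.318² = 2 × 18.65 = 37.3.
Round up to the next whole participant.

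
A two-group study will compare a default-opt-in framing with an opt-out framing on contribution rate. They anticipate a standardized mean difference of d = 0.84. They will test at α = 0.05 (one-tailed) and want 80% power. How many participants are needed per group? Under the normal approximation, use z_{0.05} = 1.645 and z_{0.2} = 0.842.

n = 18 per group

For two independent groups with equal n: n = 2·((z_{α} + z_β) / d)².
z_{α} + z_β = 1.645 + 0.842 = 2.487.
n = 2 × (2.487 / 0.84)² = 2 × 2.961² = 2 × 8.77 = 17.5.
Round up to the next whole participant.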